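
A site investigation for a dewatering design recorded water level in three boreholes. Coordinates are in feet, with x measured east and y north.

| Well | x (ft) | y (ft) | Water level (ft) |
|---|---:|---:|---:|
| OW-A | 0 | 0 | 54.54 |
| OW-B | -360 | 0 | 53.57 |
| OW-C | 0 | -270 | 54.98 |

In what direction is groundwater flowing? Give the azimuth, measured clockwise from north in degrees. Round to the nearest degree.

∂h/∂x = (53.57 − 54.54) / (-360 − 0) = +0.002694
∂h/∂y = (54.98 − 54.54) / (-270 − 0) = -0.001630
Flow direction (−∇h) has components (-0.002694 E, +0.001630 N).
Azimuth = atan2(E, N) = atan2(-0.002694, +0.001630) = 301.2° ≈ 301°.

301°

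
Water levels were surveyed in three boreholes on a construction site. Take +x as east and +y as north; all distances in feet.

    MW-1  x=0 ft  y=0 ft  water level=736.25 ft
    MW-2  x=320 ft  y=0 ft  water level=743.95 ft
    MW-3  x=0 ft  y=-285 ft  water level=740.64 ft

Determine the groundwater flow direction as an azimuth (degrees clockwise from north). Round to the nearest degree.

∂h/∂x = (743.95 − 736.25) / (320 − 0) = +0.02406
∂h/∂y = (740.64 − 736.25) / (-285 − 0) = -0.01540
Flow direction (−∇h) has components (-0.02406 E, +0.01540 N).
Azimuth = atan2(E, N) = atan2(-0.02406, +0.01540) = 302.6° ≈ 303°.

303°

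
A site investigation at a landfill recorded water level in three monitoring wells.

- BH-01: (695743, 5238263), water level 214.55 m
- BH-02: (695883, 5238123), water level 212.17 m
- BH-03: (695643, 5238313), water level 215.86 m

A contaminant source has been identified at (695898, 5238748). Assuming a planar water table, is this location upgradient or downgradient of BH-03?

upgradient

Three-point gradient (reference BH-01): Δ to BH-02 = (140, -140, -2.38), Δ to BH-03 = (-100, 50, +1.31).
∂h/∂x = -0.009200, ∂h/∂y = +0.007800 (det = -7000).
Head at (695898, 5238748) = 214.55 + (-0.009200)·(155) + (+0.007800)·(485) = 216.91 m.
That is higher than the 215.86 m at BH-03, so the point is upgradient.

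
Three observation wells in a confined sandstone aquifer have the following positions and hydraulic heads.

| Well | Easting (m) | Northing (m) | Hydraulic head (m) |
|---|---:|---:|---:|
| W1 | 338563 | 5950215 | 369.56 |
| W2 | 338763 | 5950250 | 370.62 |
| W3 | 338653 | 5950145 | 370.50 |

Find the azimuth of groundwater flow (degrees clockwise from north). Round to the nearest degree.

311°

With h = a·x + b·y + c and W1 as origin, the differences give:
  200·a + 35·b = +1.06
  90·a + (-70)·b = +0.94
Eliminate b (×(-70) and ×35, subtract): -17150·a = -107.100 → a = ∂h/∂x = +0.006245
Back-substitute: b = ∂h/∂y = -0.005399.
Flow direction (−∇h) has components (-0.006245 E, +0.005399 N).
Azimuth = atan2(E, N) = atan2(-0.006245, +0.005399) = 310.8° ≈ 311°.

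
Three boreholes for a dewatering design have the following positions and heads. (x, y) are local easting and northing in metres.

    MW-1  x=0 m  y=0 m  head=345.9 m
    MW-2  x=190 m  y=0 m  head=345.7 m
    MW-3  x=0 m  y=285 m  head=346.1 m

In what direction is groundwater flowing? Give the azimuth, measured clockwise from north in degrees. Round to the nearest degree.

124°

∂h/∂x = (345.7 − 345.9) / (190 − 0) = -0.001053
∂h/∂y = (346.1 − 345.9) / (285 − 0) = +0.0007018
Flow direction (−∇h) has components (+0.001053 E, -0.0007018 N).
Azimuth = atan2(E, N) = atan2(+0.001053, -0.0007018) = 123.7° ≈ 124°.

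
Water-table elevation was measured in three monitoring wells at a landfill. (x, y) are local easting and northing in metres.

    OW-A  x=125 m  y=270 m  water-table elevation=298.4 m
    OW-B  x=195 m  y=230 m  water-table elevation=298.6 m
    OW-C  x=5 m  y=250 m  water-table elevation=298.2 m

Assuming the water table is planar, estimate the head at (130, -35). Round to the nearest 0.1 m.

298.9 m

Taking OW-A as reference: OW-B−OW-A = (70, -40, +0.2); OW-C−OW-A = (-120, -20, -0.2).
Determinant of the coordinate differences = 70·(-20) − (-120)·(-40) = -6200.
∂h/∂x = [(+0.2)·(-20) − (-0.2)·(-40)] / -6200 = +0.001935
∂h/∂y = [70·(-0.2) − (-120)·(+0.2)] / -6200 = -0.001613
h(130, -35) = 298.4 + (+0.001935)·(5) + (-0.001613)·(-305) = 298.4 +0.010 +0.492 = 298.902 m.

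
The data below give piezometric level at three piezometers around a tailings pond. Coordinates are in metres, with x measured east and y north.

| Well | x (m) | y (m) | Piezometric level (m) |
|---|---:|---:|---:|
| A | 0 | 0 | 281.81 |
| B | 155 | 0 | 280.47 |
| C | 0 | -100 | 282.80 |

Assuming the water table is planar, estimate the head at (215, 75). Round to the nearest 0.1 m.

∂h/∂x = (280.47 − 281.81) / (155 − 0) = -0.008645
∂h/∂y = (282.80 − 281.81) / (-100 − 0) = -0.009900
h(215, 75) = 281.81 + (-0.008645)·(215) + (-0.009900)·(75) = 281.81 -1.859 -0.743 = 279.209 m.

279.2 m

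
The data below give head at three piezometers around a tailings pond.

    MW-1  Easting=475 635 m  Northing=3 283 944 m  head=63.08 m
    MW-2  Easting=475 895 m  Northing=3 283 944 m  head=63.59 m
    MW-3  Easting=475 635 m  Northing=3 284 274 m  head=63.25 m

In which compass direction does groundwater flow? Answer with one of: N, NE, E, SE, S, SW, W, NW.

∂h/∂x = (63.59 − 63.08) / (475895 − 475635) = +0.001962
∂h/∂y = (63.25 − 63.08) / (3284274 − 3283944) = +0.0005152
Flow = −∇h = (-0.001962 east, -0.0005152 north), which points west.

W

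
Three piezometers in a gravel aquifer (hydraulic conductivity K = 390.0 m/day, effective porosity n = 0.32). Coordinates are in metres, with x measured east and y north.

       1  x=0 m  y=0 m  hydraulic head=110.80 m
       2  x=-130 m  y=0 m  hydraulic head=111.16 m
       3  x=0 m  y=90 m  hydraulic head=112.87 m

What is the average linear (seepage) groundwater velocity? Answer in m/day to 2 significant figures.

28 m/day

∂h/∂x = (111.16 − 110.80) / (-130 − 0) = -0.002769
∂h/∂y = (112.87 − 110.80) / (90 − 0) = +0.02300
|∇h| = √(-0.002769² + 0.02300²) = 0.02317
Seepage velocity v = K·i/n = 390.0 × 0.02317 / 0.32 = 28.24 m/day.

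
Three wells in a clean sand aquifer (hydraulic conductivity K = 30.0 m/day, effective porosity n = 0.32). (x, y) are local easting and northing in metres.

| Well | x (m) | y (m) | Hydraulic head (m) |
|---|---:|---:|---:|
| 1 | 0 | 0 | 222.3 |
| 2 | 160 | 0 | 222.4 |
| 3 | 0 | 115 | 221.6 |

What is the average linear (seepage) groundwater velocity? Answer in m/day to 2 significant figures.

∂h/∂x = (222.4 − 222.3) / (160 − 0) = +0.0006250
∂h/∂y = (221.6 − 222.3) / (115 − 0) = -0.006087
|∇h| = √(0.0006250² + -0.006087²) = 0.006119
Seepage velocity v = K·i/n = 30.0 × 0.006119 / 0.32 = 0.5737 m/day.

0.57 m/day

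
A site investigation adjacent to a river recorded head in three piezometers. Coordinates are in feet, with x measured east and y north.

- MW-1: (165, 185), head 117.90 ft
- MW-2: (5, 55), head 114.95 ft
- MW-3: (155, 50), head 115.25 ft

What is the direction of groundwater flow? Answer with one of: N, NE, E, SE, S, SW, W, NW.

Taking MW-1 as reference: MW-2−MW-1 = (-160, -130, -2.95); MW-3−MW-1 = (-10, -135, -2.65).
Solve a·Δx + b·Δy = Δh: det = (-160)·(-135) − (-10)·(-130) = 20300.
∂h/∂x = [(-2.95)·(-135) − (-2.65)·(-130)] / 20300 = +0.002648
∂h/∂y = [(-160)·(-2.65) − (-10)·(-2.95)] / 20300 = +0.01943
Flow = −∇h = (-0.002648 east, -0.01943 north), which points south.

S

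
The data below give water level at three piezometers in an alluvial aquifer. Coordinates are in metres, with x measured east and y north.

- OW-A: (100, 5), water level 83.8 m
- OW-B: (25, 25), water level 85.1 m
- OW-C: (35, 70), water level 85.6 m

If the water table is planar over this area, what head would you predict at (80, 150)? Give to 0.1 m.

86.1 m

Three-point gradient (reference OW-A): Δ to OW-B = (-75, 20, +1.3), Δ to OW-C = (-65, 65, +1.8).
∂h/∂x = -0.01357, ∂h/∂y = +0.01413 (det = -3575).
h(80, 150) = 83.8 + (-0.01357)·(-20) + (+0.01413)·(145) = 83.8 +0.271 +2.048 = 86.120 m.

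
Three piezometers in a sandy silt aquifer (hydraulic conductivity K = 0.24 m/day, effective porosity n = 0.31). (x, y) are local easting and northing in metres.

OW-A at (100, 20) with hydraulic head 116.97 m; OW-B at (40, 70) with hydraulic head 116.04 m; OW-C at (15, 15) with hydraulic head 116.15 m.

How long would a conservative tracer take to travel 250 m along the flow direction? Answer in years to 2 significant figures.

74 years

With h = a·x + b·y + c and OW-A as origin, the differences give:
  (-60)·a + 50·b = -0.93
  (-85)·a + (-5)·b = -0.82
Eliminate b (×(-5) and ×50, subtract): 4550·a = 45.650 → a = ∂h/∂x = +0.01003
Back-substitute: b = ∂h/∂y = -0.006560.
|∇h| = √(0.01003² + -0.006560²) = 0.01198
Seepage velocity v = K·i/n = 0.24 × 0.01198 / 0.31 = 0.009275 m/day.
t = 250 / 0.009275 = 2.695e+04 days = 73.8 years.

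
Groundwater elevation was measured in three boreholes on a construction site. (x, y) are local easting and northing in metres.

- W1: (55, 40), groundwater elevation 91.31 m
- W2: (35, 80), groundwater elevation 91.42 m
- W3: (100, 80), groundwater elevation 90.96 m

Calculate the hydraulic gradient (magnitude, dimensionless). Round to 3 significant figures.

With h = a·x + b·y + c and W1 as origin, the differences give:
  (-20)·a + 40·b = +0.11
  45·a + 40·b = -0.35
Eliminate b (×40 and ×40, subtract): -2600·a = 18.400 → a = ∂h/∂x = -0.007077
Back-substitute: b = ∂h/∂y = -0.0007885.
|∇h| = √(-0.007077² + -0.0007885²) = 0.007121

0.00712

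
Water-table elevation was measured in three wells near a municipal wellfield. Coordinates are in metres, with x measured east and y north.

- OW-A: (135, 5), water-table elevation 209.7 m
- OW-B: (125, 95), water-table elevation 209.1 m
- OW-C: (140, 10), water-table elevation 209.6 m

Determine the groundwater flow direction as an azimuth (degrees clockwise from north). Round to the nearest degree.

056°

Differences from OW-A: to OW-B (Δx, Δy, Δh) = (-10, 90, -0.6); to OW-C = (5, 5, -0.1).
Determinant of the coordinate differences = (-10)·5 − 5·90 = -500.
∂h/∂x = [(-0.6)·5 − (-0.1)·90] / -500 = -0.01200
∂h/∂y = [(-10)·(-0.1) − 5·(-0.6)] / -500 = -0.008000
Flow direction (−∇h) has components (+0.01200 E, +0.008000 N).
Azimuth = atan2(E, N) = atan2(+0.01200, +0.008000) = 56.3° ≈ 056°.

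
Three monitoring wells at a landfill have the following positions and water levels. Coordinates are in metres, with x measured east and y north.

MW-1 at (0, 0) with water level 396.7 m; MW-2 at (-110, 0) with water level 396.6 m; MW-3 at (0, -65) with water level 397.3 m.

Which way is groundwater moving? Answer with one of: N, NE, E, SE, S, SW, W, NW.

∂h/∂x = (396.6 − 396.7) / (-110 − 0) = +0.0009091
∂h/∂y = (397.3 − 396.7) / (-65 − 0) = -0.009231
Flow = −∇h = (-0.0009091 east, +0.009231 north), which points north.

N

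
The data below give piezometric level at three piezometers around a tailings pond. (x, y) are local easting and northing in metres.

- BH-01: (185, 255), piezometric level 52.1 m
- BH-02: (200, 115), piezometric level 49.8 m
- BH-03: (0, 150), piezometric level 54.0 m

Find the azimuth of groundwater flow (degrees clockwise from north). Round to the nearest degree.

128°

With h = a·x + b·y + c and BH-01 as origin, the differences give:
  15·a + (-140)·b = -2.3
  (-185)·a + (-105)·b = +1.9
Eliminate b (×(-105) and ×(-140), subtract): -27475·a = 507.50 → a = ∂h/∂x = -0.01847
Back-substitute: b = ∂h/∂y = +0.01445.
Flow direction (−∇h) has components (+0.01847 E, -0.01445 N).
Azimuth = atan2(E, N) = atan2(+0.01847, -0.01445) = 128.0° ≈ 128°.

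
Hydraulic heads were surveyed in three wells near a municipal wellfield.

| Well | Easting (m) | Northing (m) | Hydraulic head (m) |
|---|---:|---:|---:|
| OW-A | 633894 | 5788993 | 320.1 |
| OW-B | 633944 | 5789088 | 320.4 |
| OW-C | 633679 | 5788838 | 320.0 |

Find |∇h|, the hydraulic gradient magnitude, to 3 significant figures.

Taking OW-A as reference: OW-B−OW-A = (50, 95, +0.3); OW-C−OW-A = (-215, -155, -0.1).
Solve a·Δx + b·Δy = Δh: det = 50·(-155) − (-215)·95 = 12675.
∂h/∂x = [(+0.3)·(-155) − (-0.1)·95] / 12675 = -0.002919
∂h/∂y = [50·(-0.1) − (-215)·(+0.3)] / 12675 = +0.004694
|∇h| = √(-0.002919² + 0.004694²) = 0.005528

0.00553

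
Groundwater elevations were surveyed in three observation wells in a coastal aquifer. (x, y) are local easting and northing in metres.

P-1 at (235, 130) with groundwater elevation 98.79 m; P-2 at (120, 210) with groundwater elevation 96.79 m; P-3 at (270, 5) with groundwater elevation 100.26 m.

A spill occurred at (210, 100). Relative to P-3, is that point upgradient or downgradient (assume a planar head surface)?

With h = a·x + b·y + c and P-1 as origin, the differences give:
  (-115)·a + 80·b = -2.00
  35·a + (-125)·b = +1.47
Eliminate b (×(-125) and ×80, subtract): 11575·a = 132.400 → a = ∂h/∂x = +0.01144
Back-substitute: b = ∂h/∂y = -0.008557.
Head at (210, 100) = 98.79 + (+0.01144)·(-25) + (-0.008557)·(-30) = 98.76 m.
That is lower than the 100.26 m at P-3, so the point is downgradient.

downgradient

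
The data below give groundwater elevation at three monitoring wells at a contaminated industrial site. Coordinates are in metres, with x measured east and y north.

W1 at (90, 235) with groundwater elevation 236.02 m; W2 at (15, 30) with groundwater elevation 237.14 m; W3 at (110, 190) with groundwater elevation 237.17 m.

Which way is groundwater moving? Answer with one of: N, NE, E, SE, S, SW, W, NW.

NW

Three-point gradient (reference W1): Δ to W2 = (-75, -205, +1.12), Δ to W3 = (20, -45, +1.15).
∂h/∂x = +0.02480, ∂h/∂y = -0.01454 (det = 7475).
Flow = −∇h = (-0.02480 east, +0.01454 north), which points northwest.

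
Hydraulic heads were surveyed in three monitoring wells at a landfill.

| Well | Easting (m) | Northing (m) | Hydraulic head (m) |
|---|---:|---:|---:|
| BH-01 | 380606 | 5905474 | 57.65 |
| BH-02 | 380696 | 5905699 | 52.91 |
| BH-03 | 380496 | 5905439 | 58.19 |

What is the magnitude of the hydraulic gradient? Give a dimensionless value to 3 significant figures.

Three-point gradient (reference BH-01): Δ to BH-02 = (90, 225, -4.74), Δ to BH-03 = (-110, -35, +0.54).
∂h/∂x = +0.002056, ∂h/∂y = -0.02189 (det = 21600).
|∇h| = √(0.002056² + -0.02189²) = 0.02199

0.0220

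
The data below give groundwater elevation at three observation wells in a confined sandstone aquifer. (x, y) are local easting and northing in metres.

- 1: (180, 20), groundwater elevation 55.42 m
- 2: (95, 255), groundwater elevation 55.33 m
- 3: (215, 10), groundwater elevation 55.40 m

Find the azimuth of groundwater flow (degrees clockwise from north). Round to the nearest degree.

Differences from 1: to 2 (Δx, Δy, Δh) = (-85, 235, -0.09); to 3 = (35, -10, -0.02).
Determinant of the coordinate differences = (-85)·(-10) − 35·235 = -7375.
∂h/∂x = [(-0.09)·(-10) − (-0.02)·235] / -7375 = -0.0007593
∂h/∂y = [(-85)·(-0.02) − 35·(-0.09)] / -7375 = -0.0006576
Flow direction (−∇h) has components (+0.0007593 E, +0.0006576 N).
Azimuth = atan2(E, N) = atan2(+0.0007593, +0.0006576) = 49.1° ≈ 049°.

049°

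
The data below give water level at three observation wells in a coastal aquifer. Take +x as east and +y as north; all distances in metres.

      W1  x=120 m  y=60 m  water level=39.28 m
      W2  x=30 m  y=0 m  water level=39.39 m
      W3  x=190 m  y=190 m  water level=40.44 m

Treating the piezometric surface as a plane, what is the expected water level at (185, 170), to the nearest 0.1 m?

Taking W1 as reference: W2−W1 = (-90, -60, +0.11); W3−W1 = (70, 130, +1.16).
Determinant of the coordinate differences = (-90)·130 − 70·(-60) = -7500.
∂h/∂x = [(+0.11)·130 − (+1.16)·(-60)] / -7500 = -0.01119
∂h/∂y = [(-90)·(+1.16) − 70·(+0.11)] / -7500 = +0.01495
h(185, 170) = 39.28 + (-0.01119)·(65) + (+0.01495)·(110) = 39.28 -0.727 +1.644 = 40.197 m.

40.2 m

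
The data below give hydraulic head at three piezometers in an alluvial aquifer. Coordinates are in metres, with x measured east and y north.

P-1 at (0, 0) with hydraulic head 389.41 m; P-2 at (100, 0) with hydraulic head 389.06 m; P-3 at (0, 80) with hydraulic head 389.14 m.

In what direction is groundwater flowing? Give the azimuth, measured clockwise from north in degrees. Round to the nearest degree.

∂h/∂x = (389.06 − 389.41) / (100 − 0) = -0.003500
∂h/∂y = (389.14 − 389.41) / (80 − 0) = -0.003375
Flow direction (−∇h) has components (+0.003500 E, +0.003375 N).
Azimuth = atan2(E, N) = atan2(+0.003500, +0.003375) = 46.0° ≈ 046°.

046°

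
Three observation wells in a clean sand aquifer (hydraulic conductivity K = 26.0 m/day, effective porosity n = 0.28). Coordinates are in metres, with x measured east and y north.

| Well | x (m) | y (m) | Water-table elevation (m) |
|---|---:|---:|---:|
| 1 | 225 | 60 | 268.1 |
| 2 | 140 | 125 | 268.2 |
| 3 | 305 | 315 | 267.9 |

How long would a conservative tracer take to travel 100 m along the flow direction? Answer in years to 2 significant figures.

Differences from 1: to 2 (Δx, Δy, Δh) = (-85, 65, +0.1); to 3 = (80, 255, -0.2).
Determinant of the coordinate differences = (-85)·255 − 80·65 = -26875.
∂h/∂x = [(+0.1)·255 − (-0.2)·65] / -26875 = -0.001433
∂h/∂y = [(-85)·(-0.2) − 80·(+0.1)] / -26875 = -0.0003349
|∇h| = √(-0.001433² + -0.0003349²) = 0.001472
Seepage velocity v = K·i/n = 26.0 × 0.001472 / 0.28 = 0.1367 m/day.
t = 100 / 0.1367 = 731.5 days = 2 years.

2.0 years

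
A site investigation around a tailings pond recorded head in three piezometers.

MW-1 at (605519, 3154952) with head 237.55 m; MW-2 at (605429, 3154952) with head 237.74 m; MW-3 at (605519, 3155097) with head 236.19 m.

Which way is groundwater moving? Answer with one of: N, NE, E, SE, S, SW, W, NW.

N

∂h/∂x = (237.74 − 237.55) / (605429 − 605519) = -0.002111
∂h/∂y = (236.19 − 237.55) / (3155097 − 3154952) = -0.009379
Flow = −∇h = (+0.002111 east, +0.009379 north), which points north.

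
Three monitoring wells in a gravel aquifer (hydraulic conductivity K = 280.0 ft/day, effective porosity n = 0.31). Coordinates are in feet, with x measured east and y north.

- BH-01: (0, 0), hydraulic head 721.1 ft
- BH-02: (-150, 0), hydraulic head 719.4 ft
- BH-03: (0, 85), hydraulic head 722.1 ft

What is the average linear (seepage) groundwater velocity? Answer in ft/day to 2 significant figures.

∂h/∂x = (719.4 − 721.1) / (-150 − 0) = +0.01133
∂h/∂y = (722.1 − 721.1) / (85 − 0) = +0.01176
|∇h| = √(0.01133² + 0.01176²) = 0.01633
Seepage velocity v = K·i/n = 280.0 × 0.01633 / 0.31 = 14.75 ft/day.

15 ft/day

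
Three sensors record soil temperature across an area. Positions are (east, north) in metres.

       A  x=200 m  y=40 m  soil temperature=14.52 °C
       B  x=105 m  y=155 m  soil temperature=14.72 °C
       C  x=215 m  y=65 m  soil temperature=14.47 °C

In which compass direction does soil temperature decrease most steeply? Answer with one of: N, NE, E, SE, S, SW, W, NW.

Taking A as reference: B−A = (-95, 115, +0.20); C−A = (15, 25, -0.05).
Solve a·Δx + b·Δy = ΔT: det = (-95)·25 − 15·115 = -4100.
∂T/∂x = [(+0.20)·25 − (-0.05)·115] / -4100 = -0.002622
∂T/∂y = [(-95)·(-0.05) − 15·(+0.20)] / -4100 = -0.0004268
Steepest decrease is along −∇f = (+0.002622 E, +0.0004268 N) → east.

E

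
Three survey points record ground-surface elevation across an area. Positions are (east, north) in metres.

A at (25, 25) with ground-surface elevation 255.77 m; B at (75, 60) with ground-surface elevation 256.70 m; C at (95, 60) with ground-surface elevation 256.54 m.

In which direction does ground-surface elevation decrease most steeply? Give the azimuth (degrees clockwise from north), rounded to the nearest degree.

168°

Three-point gradient (reference A): Δ to B = (50, 35, +0.93), Δ to C = (70, 35, +0.77).
∂z/∂x = -0.008000, ∂z/∂y = +0.03800 (det = -700).
Steepest decrease is along −∇f: components (+0.008000 E, -0.03800 N).
Azimuth = atan2(+0.008000, -0.03800) = 168.1° ≈ 168°.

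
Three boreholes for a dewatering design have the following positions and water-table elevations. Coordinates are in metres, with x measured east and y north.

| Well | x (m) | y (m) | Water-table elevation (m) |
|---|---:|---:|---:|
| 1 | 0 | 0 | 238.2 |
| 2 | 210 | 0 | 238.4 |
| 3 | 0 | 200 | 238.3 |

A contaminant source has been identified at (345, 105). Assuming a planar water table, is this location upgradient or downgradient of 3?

upgradient

∂h/∂x = (238.4 − 238.2) / (210 − 0) = +0.0009524
∂h/∂y = (238.3 − 238.2) / (200 − 0) = +0.0005000
Head at (345, 105) = 238.2 + (+0.0009524)·(345) + (+0.0005000)·(105) = 238.58 m.
That is higher than the 238.3 m at 3, so the point is upgradient.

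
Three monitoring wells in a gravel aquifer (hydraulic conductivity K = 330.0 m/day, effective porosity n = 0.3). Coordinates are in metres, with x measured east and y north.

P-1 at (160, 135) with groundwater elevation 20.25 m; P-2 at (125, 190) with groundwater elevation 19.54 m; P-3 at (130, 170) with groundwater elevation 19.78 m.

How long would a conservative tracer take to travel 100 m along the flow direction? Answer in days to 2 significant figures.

7.8 days

Differences from P-1: to P-2 (Δx, Δy, Δh) = (-35, 55, -0.71); to P-3 = (-30, 35, -0.47).
Solve a·Δx + b·Δy = Δh: det = (-35)·35 − (-30)·55 = 425.
∂h/∂x = [(-0.71)·35 − (-0.47)·55] / 425 = +0.002353
∂h/∂y = [(-35)·(-0.47) − (-30)·(-0.71)] / 425 = -0.01141
|∇h| = √(0.002353² + -0.01141²) = 0.01165
Seepage velocity v = K·i/n = 330.0 × 0.01165 / 0.3 = 12.82 m/day.
t = 100 / 12.82 = 7.8 days.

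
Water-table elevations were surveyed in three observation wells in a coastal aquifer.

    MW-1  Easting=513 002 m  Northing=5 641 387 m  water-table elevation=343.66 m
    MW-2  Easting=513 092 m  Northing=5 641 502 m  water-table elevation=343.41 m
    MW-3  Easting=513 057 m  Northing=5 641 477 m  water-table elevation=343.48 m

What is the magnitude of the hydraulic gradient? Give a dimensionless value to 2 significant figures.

With h = a·x + b·y + c and MW-1 as origin, the differences give:
  90·a + 115·b = -0.25
  55·a + 90·b = -0.18
Eliminate b (×90 and ×115, subtract): 1775·a = -1.800 → a = ∂h/∂x = -0.001014
Back-substitute: b = ∂h/∂y = -0.001380.
|∇h| = √(-0.001014² + -0.001380²) = 0.001712

0.0017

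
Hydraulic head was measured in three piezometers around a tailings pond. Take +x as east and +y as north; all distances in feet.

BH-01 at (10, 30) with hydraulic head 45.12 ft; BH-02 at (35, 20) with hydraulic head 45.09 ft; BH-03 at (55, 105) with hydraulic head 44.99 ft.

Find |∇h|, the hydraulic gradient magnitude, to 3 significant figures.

With h = a·x + b·y + c and BH-01 as origin, the differences give:
  25·a + (-10)·b = -0.03
  45·a + 75·b = -0.13
Eliminate b (×75 and ×(-10), subtract): 2325·a = -3.550 → a = ∂h/∂x = -0.001527
Back-substitute: b = ∂h/∂y = -0.0008172.
|∇h| = √(-0.001527² + -0.0008172²) = 0.001732

0.00173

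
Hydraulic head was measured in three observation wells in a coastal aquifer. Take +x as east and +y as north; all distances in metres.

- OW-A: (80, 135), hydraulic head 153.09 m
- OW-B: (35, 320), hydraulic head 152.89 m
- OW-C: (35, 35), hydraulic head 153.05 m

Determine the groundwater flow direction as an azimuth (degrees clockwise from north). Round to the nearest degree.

285°

Taking OW-A as reference: OW-B−OW-A = (-45, 185, -0.20); OW-C−OW-A = (-45, -100, -0.04).
Solve a·Δx + b·Δy = Δh: det = (-45)·(-100) − (-45)·185 = 12825.
∂h/∂x = [(-0.20)·(-100) − (-0.04)·185] / 12825 = +0.002136
∂h/∂y = [(-45)·(-0.04) − (-45)·(-0.20)] / 12825 = -0.0005614
Flow direction (−∇h) has components (-0.002136 E, +0.0005614 N).
Azimuth = atan2(E, N) = atan2(-0.002136, +0.0005614) = 284.7° ≈ 285°.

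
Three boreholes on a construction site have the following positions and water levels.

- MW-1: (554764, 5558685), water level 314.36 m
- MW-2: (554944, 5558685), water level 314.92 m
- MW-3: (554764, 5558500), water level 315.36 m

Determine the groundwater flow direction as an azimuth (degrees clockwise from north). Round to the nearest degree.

330°

∂h/∂x = (314.92 − 314.36) / (554944 − 554764) = +0.003111
∂h/∂y = (315.36 − 314.36) / (5558500 − 5558685) = -0.005405
Flow direction (−∇h) has components (-0.003111 E, +0.005405 N).
Azimuth = atan2(E, N) = atan2(-0.003111, +0.005405) = 330.1° ≈ 330°.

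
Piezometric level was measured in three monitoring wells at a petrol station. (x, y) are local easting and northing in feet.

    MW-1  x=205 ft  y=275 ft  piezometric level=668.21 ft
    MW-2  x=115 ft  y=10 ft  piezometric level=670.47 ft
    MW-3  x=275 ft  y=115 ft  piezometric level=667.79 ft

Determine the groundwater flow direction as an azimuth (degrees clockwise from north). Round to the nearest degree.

Differences from MW-1: to MW-2 (Δx, Δy, Δh) = (-90, -265, +2.26); to MW-3 = (70, -160, -0.42).
Solve a·Δx + b·Δy = Δh: det = (-90)·(-160) − 70·(-265) = 32950.
∂h/∂x = [(+2.26)·(-160) − (-0.42)·(-265)] / 32950 = -0.01435
∂h/∂y = [(-90)·(-0.42) − 70·(+2.26)] / 32950 = -0.003654
Flow direction (−∇h) has components (+0.01435 E, +0.003654 N).
Azimuth = atan2(E, N) = atan2(+0.01435, +0.003654) = 75.7° ≈ 076°.

076°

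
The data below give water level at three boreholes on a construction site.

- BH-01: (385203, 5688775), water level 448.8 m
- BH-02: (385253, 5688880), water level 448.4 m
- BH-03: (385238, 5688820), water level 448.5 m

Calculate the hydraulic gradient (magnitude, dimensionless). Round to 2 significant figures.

With h = a·x + b·y + c and BH-01 as origin, the differences give:
  50·a + 105·b = -0.4
  35·a + 45·b = -0.3
Eliminate b (×45 and ×105, subtract): -1425·a = 13.50 → a = ∂h/∂x = -0.009474
Back-substitute: b = ∂h/∂y = +0.0007018.
|∇h| = √(-0.009474² + 0.0007018²) = 0.0095

0.0095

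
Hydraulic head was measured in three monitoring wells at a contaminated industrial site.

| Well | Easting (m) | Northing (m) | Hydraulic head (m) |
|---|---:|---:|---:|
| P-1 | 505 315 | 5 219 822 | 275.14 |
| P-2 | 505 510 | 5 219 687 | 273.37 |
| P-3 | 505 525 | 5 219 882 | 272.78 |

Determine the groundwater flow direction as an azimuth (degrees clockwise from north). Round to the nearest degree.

078°

Differences from P-1: to P-2 (Δx, Δy, Δh) = (195, -135, -1.77); to P-3 = (210, 60, -2.36).
Solve a·Δx + b·Δy = Δh: det = 195·60 − 210·(-135) = 40050.
∂h/∂x = [(-1.77)·60 − (-2.36)·(-135)] / 40050 = -0.01061
∂h/∂y = [195·(-2.36) − 210·(-1.77)] / 40050 = -0.002210
Flow direction (−∇h) has components (+0.01061 E, +0.002210 N).
Azimuth = atan2(E, N) = atan2(+0.01061, +0.002210) = 78.2° ≈ 078°.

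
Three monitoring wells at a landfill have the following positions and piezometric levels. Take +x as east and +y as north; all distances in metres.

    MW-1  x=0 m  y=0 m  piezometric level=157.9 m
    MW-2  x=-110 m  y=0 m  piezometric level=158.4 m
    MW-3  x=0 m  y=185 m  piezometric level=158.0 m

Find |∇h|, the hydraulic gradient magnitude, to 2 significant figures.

∂h/∂x = (158.4 − 157.9) / (-110 − 0) = -0.004545
∂h/∂y = (158.0 − 157.9) / (185 − 0) = +0.0005405
|∇h| = √(-0.004545² + 0.0005405²) = 0.004577

0.0046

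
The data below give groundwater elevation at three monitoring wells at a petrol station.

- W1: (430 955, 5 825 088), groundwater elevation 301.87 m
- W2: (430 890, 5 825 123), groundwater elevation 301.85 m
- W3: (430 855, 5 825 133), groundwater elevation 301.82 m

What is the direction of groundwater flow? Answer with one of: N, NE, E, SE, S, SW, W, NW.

Three-point gradient (reference W1): Δ to W2 = (-65, 35, -0.02), Δ to W3 = (-100, 45, -0.05).
∂h/∂x = +0.001478, ∂h/∂y = +0.002174 (det = 575).
Flow = −∇h = (-0.001478 east, -0.002174 north), which points southwest.

SW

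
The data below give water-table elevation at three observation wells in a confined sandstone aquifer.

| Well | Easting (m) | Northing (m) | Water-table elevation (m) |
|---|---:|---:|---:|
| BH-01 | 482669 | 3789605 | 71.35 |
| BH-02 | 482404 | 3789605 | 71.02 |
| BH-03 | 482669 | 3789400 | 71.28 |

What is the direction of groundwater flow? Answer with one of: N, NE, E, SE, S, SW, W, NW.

∂h/∂x = (71.02 − 71.35) / (482404 − 482669) = +0.001245
∂h/∂y = (71.28 − 71.35) / (3789400 − 3789605) = +0.0003415
Flow = −∇h = (-0.001245 east, -0.0003415 north), which points west.

W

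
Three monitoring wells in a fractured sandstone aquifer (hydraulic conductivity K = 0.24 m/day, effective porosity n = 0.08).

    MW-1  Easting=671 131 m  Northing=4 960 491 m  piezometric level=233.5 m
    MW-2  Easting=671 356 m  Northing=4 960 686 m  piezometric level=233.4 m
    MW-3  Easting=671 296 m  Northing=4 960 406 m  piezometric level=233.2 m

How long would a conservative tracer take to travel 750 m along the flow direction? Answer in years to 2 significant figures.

420 years

Taking MW-1 as reference: MW-2−MW-1 = (225, 195, -0.1); MW-3−MW-1 = (165, -85, -0.3).
Solve a·Δx + b·Δy = Δh: det = 225·(-85) − 165·195 = -51300.
∂h/∂x = [(-0.1)·(-85) − (-0.3)·195] / -51300 = -0.001306
∂h/∂y = [225·(-0.3) − 165·(-0.1)] / -51300 = +0.0009942
|∇h| = √(-0.001306² + 0.0009942²) = 0.001641
Seepage velocity v = K·i/n = 0.24 × 0.001641 / 0.08 = 0.004923 m/day.
t = 750 / 0.004923 = 1.523e+05 days = 417 years.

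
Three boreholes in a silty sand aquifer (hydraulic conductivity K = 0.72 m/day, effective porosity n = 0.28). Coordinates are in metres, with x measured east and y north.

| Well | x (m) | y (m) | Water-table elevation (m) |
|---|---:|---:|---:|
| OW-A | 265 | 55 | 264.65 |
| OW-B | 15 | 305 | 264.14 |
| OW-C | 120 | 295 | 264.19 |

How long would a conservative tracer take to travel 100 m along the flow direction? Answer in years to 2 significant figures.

Differences from OW-A: to OW-B (Δx, Δy, Δh) = (-250, 250, -0.51); to OW-C = (-145, 240, -0.46).
Determinant of the coordinate differences = (-250)·240 − (-145)·250 = -23750.
∂h/∂x = [(-0.51)·240 − (-0.46)·250] / -23750 = +0.0003116
∂h/∂y = [(-250)·(-0.46) − (-145)·(-0.51)] / -23750 = -0.001728
|∇h| = √(0.0003116² + -0.001728²) = 0.001756
Seepage velocity v = K·i/n = 0.72 × 0.001756 / 0.28 = 0.004515 m/day.
t = 100 / 0.004515 = 2.215e+04 days = 60.6 years.

61 years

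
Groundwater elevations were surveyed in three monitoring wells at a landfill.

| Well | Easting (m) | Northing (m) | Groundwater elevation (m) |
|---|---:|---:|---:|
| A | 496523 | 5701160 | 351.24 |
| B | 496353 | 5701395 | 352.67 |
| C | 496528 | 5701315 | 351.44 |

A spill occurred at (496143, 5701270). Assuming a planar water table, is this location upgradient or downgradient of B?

Taking A as reference: B−A = (-170, 235, +1.43); C−A = (5, 155, +0.20).
Solve a·Δx + b·Δy = Δh: det = (-170)·155 − 5·235 = -27525.
∂h/∂x = [(+1.43)·155 − (+0.20)·235] / -27525 = -0.006345
∂h/∂y = [(-170)·(+0.20) − 5·(+1.43)] / -27525 = +0.001495
Head at (496143, 5701270) = 351.24 + (-0.006345)·(-380) + (+0.001495)·(110) = 353.82 m.
That is higher than the 352.67 m at B, so the point is upgradient.

upgradient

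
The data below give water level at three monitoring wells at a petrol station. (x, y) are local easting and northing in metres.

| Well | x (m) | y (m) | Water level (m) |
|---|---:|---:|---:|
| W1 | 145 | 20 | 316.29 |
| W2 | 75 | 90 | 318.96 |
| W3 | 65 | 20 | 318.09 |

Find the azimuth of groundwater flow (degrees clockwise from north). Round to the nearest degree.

125°

Taking W1 as reference: W2−W1 = (-70, 70, +2.67); W3−W1 = (-80, 0, +1.80).
Determinant of the coordinate differences = (-70)·0 − (-80)·70 = 5600.
∂h/∂x = [(+2.67)·0 − (+1.80)·70] / 5600 = -0.02250
∂h/∂y = [(-70)·(+1.80) − (-80)·(+2.67)] / 5600 = +0.01564
Flow direction (−∇h) has components (+0.02250 E, -0.01564 N).
Azimuth = atan2(E, N) = atan2(+0.02250, -0.01564) = 124.8° ≈ 125°.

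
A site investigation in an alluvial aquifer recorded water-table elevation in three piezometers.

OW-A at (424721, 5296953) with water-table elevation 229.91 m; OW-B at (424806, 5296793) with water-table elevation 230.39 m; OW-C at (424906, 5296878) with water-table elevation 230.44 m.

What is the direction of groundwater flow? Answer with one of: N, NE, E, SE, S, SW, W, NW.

Taking OW-A as reference: OW-B−OW-A = (85, -160, +0.48); OW-C−OW-A = (185, -75, +0.53).
Solve a·Δx + b·Δy = Δh: det = 85·(-75) − 185·(-160) = 23225.
∂h/∂x = [(+0.48)·(-75) − (+0.53)·(-160)] / 23225 = +0.002101
∂h/∂y = [85·(+0.53) − 185·(+0.48)] / 23225 = -0.001884
Flow = −∇h = (-0.002101 east, +0.001884 north), which points northwest.

NW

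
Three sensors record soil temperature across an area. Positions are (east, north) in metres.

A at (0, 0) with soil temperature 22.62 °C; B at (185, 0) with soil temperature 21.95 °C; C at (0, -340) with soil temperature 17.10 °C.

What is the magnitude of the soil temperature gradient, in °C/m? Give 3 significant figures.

∂T/∂x = (21.95 − 22.62) / (185 − 0) = -0.003622
∂T/∂y = (17.10 − 22.62) / (-340 − 0) = +0.01624
|∇f| = √(-0.003622² + 0.01624²) = 0.01664 °C/m

0.0166 °C/m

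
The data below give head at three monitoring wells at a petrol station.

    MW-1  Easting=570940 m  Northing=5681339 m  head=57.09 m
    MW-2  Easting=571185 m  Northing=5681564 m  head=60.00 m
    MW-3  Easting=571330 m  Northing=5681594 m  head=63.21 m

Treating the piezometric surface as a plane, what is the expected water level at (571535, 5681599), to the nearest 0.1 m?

68.3 m

Differences from MW-1: to MW-2 (Δx, Δy, Δh) = (245, 225, +2.91); to MW-3 = (390, 255, +6.12).
Determinant of the coordinate differences = 245·255 − 390·225 = -25275.
∂h/∂x = [(+2.91)·255 − (+6.12)·225] / -25275 = +0.02512
∂h/∂y = [245·(+6.12) − 390·(+2.91)] / -25275 = -0.01442
h(571535, 5681599) = 57.09 + (+0.02512)·(595) + (-0.01442)·(260) = 57.09 +14.947 -3.750 = 68.288 m.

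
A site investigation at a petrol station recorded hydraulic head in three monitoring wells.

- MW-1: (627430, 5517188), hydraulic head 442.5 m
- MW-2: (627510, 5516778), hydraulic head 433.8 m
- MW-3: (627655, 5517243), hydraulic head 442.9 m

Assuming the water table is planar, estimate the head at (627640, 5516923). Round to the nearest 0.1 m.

Differences from MW-1: to MW-2 (Δx, Δy, Δh) = (80, -410, -8.7); to MW-3 = (225, 55, +0.4).
Determinant of the coordinate differences = 80·55 − 225·(-410) = 96650.
∂h/∂x = [(-8.7)·55 − (+0.4)·(-410)] / 96650 = -0.003254
∂h/∂y = [80·(+0.4) − 225·(-8.7)] / 96650 = +0.02058
h(627640, 5516923) = 442.5 + (-0.003254)·(210) + (+0.02058)·(-265) = 442.5 -0.683 -5.455 = 436.362 m.

436.4 m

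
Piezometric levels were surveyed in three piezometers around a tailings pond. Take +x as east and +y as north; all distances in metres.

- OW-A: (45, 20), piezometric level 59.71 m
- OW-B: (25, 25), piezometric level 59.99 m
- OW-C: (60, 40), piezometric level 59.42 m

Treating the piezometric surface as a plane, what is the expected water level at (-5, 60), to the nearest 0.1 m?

60.3 m

With h = a·x + b·y + c and OW-A as origin, the differences give:
  (-20)·a + 5·b = +0.28
  15·a + 20·b = -0.29
Eliminate b (×20 and ×5, subtract): -475·a = 7.050 → a = ∂h/∂x = -0.01484
Back-substitute: b = ∂h/∂y = -0.003368.
h(-5, 60) = 59.71 + (-0.01484)·(-50) + (-0.003368)·(40) = 59.71 +0.742 -0.135 = 60.317 m.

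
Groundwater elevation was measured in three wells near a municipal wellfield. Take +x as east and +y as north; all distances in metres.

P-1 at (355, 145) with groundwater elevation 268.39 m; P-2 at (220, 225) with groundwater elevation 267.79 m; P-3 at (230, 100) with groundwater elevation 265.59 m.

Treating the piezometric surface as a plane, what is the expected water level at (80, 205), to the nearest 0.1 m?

265.2 m

Differences from P-1: to P-2 (Δx, Δy, Δh) = (-135, 80, -0.60); to P-3 = (-125, -45, -2.80).
Solve a·Δx + b·Δy = Δh: det = (-135)·(-45) − (-125)·80 = 16075.
∂h/∂x = [(-0.60)·(-45) − (-2.80)·80] / 16075 = +0.01561
∂h/∂y = [(-135)·(-2.80) − (-125)·(-0.60)] / 16075 = +0.01885
h(80, 205) = 268.39 + (+0.01561)·(-275) + (+0.01885)·(60) = 268.39 -4.294 +1.131 = 265.227 m.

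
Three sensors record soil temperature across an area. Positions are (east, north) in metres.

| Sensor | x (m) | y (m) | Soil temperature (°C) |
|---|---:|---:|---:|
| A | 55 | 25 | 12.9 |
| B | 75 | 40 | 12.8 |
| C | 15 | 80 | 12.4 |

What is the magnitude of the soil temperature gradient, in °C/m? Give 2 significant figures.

0.0083 °C/m

Three-point gradient (reference A): Δ to B = (20, 15, -0.1), Δ to C = (-40, 55, -0.5).
∂T/∂x = +0.001176, ∂T/∂y = -0.008235 (det = 1700).
|∇f| = √(0.001176² + -0.008235²) = 0.008319 °C/m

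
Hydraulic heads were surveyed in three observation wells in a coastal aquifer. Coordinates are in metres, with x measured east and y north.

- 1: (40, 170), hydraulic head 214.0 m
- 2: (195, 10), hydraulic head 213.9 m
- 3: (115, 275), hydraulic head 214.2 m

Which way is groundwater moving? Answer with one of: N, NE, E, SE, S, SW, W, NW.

SW

Differences from 1: to 2 (Δx, Δy, Δh) = (155, -160, -0.1); to 3 = (75, 105, +0.2).
Solve a·Δx + b·Δy = Δh: det = 155·105 − 75·(-160) = 28275.
∂h/∂x = [(-0.1)·105 − (+0.2)·(-160)] / 28275 = +0.0007604
∂h/∂y = [155·(+0.2) − 75·(-0.1)] / 28275 = +0.001362
Flow = −∇h = (-0.0007604 east, -0.001362 north), which points southwest.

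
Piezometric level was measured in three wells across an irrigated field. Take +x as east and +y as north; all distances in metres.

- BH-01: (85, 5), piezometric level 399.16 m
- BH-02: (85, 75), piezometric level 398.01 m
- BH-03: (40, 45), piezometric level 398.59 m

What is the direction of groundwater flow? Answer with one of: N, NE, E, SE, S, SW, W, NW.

With h = a·x + b·y + c and BH-01 as origin, the differences give:
  0·a + 70·b = -1.15
  (-45)·a + 40·b = -0.57
Eliminate b (×40 and ×70, subtract): 3150·a = -6.100 → a = ∂h/∂x = -0.001937
Back-substitute: b = ∂h/∂y = -0.01643.
Flow = −∇h = (+0.001937 east, +0.01643 north), which points north.

N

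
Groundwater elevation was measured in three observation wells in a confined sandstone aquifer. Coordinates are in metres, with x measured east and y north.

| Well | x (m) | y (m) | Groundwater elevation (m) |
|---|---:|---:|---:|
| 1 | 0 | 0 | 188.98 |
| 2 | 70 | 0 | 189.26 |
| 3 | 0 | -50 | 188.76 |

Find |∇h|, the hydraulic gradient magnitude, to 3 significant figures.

0.00595

∂h/∂x = (189.26 − 188.98) / (70 − 0) = +0.004000
∂h/∂y = (188.76 − 188.98) / (-50 − 0) = +0.004400
|∇h| = √(0.004000² + 0.004400²) = 0.005946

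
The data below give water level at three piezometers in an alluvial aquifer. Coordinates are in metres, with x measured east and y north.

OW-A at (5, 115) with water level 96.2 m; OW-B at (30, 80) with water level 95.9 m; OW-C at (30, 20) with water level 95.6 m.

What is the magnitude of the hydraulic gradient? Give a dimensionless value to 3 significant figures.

Differences from OW-A: to OW-B (Δx, Δy, Δh) = (25, -35, -0.3); to OW-C = (25, -95, -0.6).
Solve a·Δx + b·Δy = Δh: det = 25·(-95) − 25·(-35) = -1500.
∂h/∂x = [(-0.3)·(-95) − (-0.6)·(-35)] / -1500 = -0.005000
∂h/∂y = [25·(-0.6) − 25·(-0.3)] / -1500 = +0.005000
|∇h| = √(-0.005000² + 0.005000²) = 0.007071

0.00707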